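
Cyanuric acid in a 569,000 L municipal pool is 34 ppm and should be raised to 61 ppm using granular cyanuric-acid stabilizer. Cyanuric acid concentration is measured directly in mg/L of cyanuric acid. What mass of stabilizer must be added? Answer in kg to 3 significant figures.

CYA to add: (61 − 34) = 27 mg/L × 569,000 L = 15,360 g cyanuric acid.

15.4 kg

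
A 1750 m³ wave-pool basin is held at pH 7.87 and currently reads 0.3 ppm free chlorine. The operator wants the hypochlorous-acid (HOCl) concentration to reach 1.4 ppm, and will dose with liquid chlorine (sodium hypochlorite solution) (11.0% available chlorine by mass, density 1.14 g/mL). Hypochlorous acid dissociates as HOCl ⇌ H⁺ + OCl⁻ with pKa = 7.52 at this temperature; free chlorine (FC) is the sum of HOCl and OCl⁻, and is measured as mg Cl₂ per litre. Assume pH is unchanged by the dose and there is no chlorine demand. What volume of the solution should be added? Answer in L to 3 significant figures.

59.1 L

Volume: 1750 m³ = 1,750,000 L.
[OCl⁻]/[HOCl] = 10^(pH − pKa) = 10^(7.87 − 7.52) = 2.239; fraction as HOCl = 1/(1 + 2.239) = 0.3088.
Free chlorine required for 1.4 ppm HOCl: 1.4 / 0.3088 = 4.534 ppm.
FC to add: 4.534 − 0.3 = 4.234 mg/L as Cl₂.
Cl₂ equivalent: 4.234 mg/L × 1,750,000 L = 7410 g.
Product at 11.0% available Cl: 7410 / 0.11 = 67,360 g.
Volume: 67,360 g ÷ 1.14 g/mL = 59,090 mL.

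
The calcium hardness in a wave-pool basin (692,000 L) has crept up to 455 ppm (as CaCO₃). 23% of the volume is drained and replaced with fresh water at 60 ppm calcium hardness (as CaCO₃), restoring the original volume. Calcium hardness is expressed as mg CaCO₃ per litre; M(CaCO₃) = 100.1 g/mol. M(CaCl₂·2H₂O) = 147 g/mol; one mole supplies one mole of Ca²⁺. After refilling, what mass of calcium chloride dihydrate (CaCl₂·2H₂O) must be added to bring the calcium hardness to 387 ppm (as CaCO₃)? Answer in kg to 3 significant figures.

23.2 kg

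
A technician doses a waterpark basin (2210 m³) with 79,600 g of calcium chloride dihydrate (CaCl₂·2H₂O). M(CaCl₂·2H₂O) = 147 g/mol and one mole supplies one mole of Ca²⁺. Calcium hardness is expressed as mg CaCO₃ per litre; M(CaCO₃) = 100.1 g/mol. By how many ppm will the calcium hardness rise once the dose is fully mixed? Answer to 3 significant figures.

Volume: 2210 m³ = 2,210,000 L.
Moles of Ca²⁺: 79,600 g ÷ 147 g/mol = 541.5 mol.
As CaCO₃: 541.5 mol × 100.1 g/mol = 54,200 g.
Rise: 54,200 g / 2,210,000 L × 1000 = 24.53 mg/L.

24.5 ppm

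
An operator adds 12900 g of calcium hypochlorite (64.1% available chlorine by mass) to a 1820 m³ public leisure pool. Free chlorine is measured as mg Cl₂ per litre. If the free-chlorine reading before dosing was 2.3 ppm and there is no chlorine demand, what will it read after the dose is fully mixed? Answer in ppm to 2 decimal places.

6.84 ppm

Volume: 1820 m³ = 1,820,000 L.
Available chlorine delivered: 12,900 g × 0.641 = 8269 g as Cl₂.
Concentration rise: 8269 g / 1,820,000 L = 4.543 mg/L = 4.54 ppm.
Final FC: 2.3 + 4.54 = 6.84 ppm.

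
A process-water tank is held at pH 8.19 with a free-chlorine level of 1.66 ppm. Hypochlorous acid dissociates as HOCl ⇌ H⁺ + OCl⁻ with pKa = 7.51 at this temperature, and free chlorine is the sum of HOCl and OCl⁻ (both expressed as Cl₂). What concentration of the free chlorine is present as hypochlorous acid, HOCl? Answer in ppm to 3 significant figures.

[OCl⁻]/[HOCl] = 10^(pH − pKa) = 10^(8.19 − 7.51) = 10^0.68 = 4.786.
Fraction as HOCl = 1 / (1 + 4.786) = 0.1728.
HOCl = 0.1728 × 1.66 ppm = 0.2869 ppm.

0.287 ppm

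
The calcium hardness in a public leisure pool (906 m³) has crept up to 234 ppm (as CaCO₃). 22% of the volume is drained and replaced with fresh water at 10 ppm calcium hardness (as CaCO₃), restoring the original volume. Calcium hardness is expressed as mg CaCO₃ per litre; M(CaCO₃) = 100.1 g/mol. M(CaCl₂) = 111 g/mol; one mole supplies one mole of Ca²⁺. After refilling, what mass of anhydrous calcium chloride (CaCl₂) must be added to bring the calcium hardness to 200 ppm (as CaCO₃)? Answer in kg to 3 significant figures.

15.4 kg

Volume: 906 m³ = 906,000 L.
After draining 22% and refilling: 234 × 0.78 + 10 × 0.22 = 184.72 ppm.
Deficit to target: 200 − 184.72 = 15.28 mg/L.
As CaCO₃: 15.28 mg/L × 906,000 L = 13,840 g; ÷ 100.1 = 138.3 mol Ca²⁺.
Mass: 138.3 × 111 = 15,350 g.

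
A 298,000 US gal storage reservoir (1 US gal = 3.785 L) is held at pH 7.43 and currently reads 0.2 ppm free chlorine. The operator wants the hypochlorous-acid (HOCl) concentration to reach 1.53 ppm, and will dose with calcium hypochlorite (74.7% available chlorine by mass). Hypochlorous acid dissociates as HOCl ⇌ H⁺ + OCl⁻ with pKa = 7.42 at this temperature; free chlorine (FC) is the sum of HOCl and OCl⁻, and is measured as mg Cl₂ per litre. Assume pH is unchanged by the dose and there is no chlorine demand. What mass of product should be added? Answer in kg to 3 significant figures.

4.37 kg

Volume: 298,000 US gal × 3.785 L/gal = 1,127,930 L.
[OCl⁻]/[HOCl] = 10^(pH − pKa) = 10^(7.43 − 7.42) = 1.023; fraction as HOCl = 1/(1 + 1.023) = 0.4942.
Free chlorine required for 1.53 ppm HOCl: 1.53 / 0.4942 = 3.096 ppm.
FC to add: 3.096 − 0.2 = 2.896 mg/L as Cl₂.
Cl₂ equivalent: 2.896 mg/L × 1,127,930 L = 3266 g.
Product at 74.7% available Cl: 3266 / 0.747 = 4372 g.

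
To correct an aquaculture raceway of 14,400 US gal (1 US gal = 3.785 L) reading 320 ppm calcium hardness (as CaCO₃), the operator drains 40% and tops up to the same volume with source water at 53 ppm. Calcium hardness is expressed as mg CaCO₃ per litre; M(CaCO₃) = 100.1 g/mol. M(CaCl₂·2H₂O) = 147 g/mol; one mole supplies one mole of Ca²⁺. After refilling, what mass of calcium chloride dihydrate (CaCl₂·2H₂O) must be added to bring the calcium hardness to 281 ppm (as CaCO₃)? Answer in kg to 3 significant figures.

5.43 kg

Volume: 14,400 US gal × 3.785 L/gal = 54,504 L.
After draining 40% and refilling: 320 × 0.60 + 53 × 0.40 = 213.2 ppm.
Deficit to target: 281 − 213.2 = 67.8 mg/L.
As CaCO₃: 67.8 mg/L × 54,504 L = 3695 g; ÷ 100.1 = 36.92 mol Ca²⁺.
Mass: 36.92 × 147 = 5427 g.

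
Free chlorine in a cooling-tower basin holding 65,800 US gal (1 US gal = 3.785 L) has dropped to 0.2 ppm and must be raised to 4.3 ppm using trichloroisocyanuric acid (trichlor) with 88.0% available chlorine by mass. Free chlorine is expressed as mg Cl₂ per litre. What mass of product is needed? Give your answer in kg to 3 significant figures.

1.16 kg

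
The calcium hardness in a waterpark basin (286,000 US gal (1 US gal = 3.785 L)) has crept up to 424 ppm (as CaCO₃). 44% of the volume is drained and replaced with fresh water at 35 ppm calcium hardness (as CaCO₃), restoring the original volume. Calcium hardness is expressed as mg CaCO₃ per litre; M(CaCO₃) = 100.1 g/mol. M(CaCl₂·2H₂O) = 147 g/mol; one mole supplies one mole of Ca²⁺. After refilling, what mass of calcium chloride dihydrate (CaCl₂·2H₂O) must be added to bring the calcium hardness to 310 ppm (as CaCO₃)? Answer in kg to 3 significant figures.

90.9 kg

Volume: 286,000 US gal × 3.785 L/gal = 1,082,510 L.
After draining 44% and refilling: 424 × 0.56 + 35 × 0.44 = 252.84 ppm.
Deficit to target: 310 − 252.84 = 57.16 mg/L.
As CaCO₃: 57.16 mg/L × 1,082,510 L = 61,880 g; ÷ 100.1 = 618.1 mol Ca²⁺.
Mass: 618.1 × 147 = 90,870 g.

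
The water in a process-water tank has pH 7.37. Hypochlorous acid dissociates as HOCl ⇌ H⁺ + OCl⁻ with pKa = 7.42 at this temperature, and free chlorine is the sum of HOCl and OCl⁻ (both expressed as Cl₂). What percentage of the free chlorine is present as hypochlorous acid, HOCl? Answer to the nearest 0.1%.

52.9%

[OCl⁻]/[HOCl] = 10^(pH − pKa) = 10^(7.37 − 7.42) = 10^-0.05 = 0.8913.
Fraction as HOCl = 1 / (1 + 0.8913) = 0.5288.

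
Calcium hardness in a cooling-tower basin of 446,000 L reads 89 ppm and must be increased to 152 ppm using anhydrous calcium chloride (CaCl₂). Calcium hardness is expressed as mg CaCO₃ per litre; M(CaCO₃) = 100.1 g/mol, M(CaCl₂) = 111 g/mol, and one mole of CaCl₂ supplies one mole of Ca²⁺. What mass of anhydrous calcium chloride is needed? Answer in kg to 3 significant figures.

31.2 kg

Hardness to add: (152 − 89) = 63 mg/L as CaCO₃ × 446,000 L = 28,100 g as CaCO₃.
Moles of Ca²⁺ (1 mol Ca²⁺ ≡ 1 mol CaCO₃): 28,100 / 100.1 g/mol = 280.7 mol.
Mass of CaCl₂: 280.7 × 111 = 31,160 g.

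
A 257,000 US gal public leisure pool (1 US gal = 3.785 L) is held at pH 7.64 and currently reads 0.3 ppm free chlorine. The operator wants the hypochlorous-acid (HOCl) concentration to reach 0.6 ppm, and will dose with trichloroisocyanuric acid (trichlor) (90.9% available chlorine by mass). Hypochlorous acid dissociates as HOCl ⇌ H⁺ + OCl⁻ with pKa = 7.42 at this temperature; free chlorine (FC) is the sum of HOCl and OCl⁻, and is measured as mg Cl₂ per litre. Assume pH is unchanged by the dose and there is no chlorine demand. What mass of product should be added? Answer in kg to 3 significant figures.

Volume: 257,000 US gal × 3.785 L/gal = 972,745 L.
[OCl⁻]/[HOCl] = 10^(pH − pKa) = 10^(7.64 − 7.42) = 1.66; fraction as HOCl = 1/(1 + 1.66) = 0.376.
Free chlorine required for 0.6 ppm HOCl: 0.6 / 0.376 = 1.596 ppm.
FC to add: 1.596 − 0.3 = 1.296 mg/L as Cl₂.
Cl₂ equivalent: 1.296 mg/L × 972,745 L = 1260 g.
Product at 90.9% available Cl: 1260 / 0.909 = 1387 g.

1.39 kg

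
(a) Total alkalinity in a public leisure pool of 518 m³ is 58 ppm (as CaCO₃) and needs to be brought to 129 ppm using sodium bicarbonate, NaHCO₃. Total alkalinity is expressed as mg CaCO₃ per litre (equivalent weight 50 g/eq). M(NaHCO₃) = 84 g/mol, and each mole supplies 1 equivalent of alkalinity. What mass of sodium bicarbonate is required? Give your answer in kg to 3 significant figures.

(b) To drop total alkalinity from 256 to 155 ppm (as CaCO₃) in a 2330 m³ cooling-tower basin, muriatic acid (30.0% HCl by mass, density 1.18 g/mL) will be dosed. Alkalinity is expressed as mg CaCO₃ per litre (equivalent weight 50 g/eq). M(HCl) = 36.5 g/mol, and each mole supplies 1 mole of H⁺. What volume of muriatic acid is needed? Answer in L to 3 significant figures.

(a) Volume: 518 m³ = 518,000 L.
(a) Alkalinity to add: (129 − 58) = 71 mg/L as CaCO₃ × 518,000 L = 36,780 g as CaCO₃.
(a) Equivalents: 36,780 g ÷ 50 g/eq = 735.6 eq.
(a) NaHCO₃ supplies 1 eq per mole → 735.6 mol.
(a) Mass: 735.6 mol × 84 g/mol = 61,790 g.

(b) Volume: 2330 m³ = 2,330,000 L.
(b) Alkalinity to neutralize: (256 − 155) = 101 mg/L as CaCO₃ × 2,330,000 L = 235,300 g as CaCO₃.
(b) Equivalents of H⁺ required: 235,300 ÷ 50 g/eq = 4707 eq = 4707 mol HCl.
(b) Mass of HCl: 4707 × 36.5 = 171,800 g.
(b) Mass of 30.0% solution: 171,800 / 0.3 = 572,600 g.
(b) Volume: 572,600 g ÷ 1.18 g/mL = 485,300 mL.

(a) 61.8 kg; (b) 485 L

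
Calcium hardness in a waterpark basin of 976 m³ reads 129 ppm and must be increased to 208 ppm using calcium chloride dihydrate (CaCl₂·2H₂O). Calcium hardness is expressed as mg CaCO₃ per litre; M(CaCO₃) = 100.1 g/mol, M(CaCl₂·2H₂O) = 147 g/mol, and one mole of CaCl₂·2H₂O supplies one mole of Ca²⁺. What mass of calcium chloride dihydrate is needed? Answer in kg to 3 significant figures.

Volume: 976 m³ = 976,000 L.
Hardness to add: (208 − 129) = 79 mg/L as CaCO₃ × 976,000 L = 77,100 g as CaCO₃.
Moles of Ca²⁺ (1 mol Ca²⁺ ≡ 1 mol CaCO₃): 77,100 / 100.1 g/mol = 770.3 mol.
Mass of CaCl₂·2H₂O: 770.3 × 147 = 113,200 g.

113 kg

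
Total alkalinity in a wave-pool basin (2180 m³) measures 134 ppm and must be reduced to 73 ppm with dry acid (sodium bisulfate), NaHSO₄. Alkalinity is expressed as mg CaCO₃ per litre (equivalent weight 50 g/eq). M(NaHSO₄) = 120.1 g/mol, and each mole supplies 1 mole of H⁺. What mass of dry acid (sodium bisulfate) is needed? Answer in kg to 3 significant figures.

319 kg

Volume: 2180 m³ = 2,180,000 L.
Alkalinity to neutralize: (134 − 73) = 61 mg/L as CaCO₃ × 2,180,000 L = 133,000 g as CaCO₃.
Equivalents of H⁺ required: 133,000 ÷ 50 g/eq = 2660 eq = 2660 mol NaHSO₄.
Mass of NaHSO₄: 2660 × 120.1 = 319,400 g.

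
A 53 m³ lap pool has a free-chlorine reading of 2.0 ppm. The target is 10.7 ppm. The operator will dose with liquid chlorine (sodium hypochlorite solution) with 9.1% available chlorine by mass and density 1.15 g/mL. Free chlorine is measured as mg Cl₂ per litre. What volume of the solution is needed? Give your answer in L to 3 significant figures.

Volume: 53 m³ = 53,000 L.
Chlorine deficit: 10.7 − 2.0 = 8.7 ppm = 8.7 mg/L as Cl₂.
Cl₂ equivalent needed: 8.7 mg/L × 53,000 L = 461,100 mg = 461.1 g.
Product at 9.1% available chlorine: 461.1 / 0.091 = 5067 g.
Volume at density 1.15 g/mL: 5067 g ÷ 1.15 g/mL = 4406 mL.

4.41 L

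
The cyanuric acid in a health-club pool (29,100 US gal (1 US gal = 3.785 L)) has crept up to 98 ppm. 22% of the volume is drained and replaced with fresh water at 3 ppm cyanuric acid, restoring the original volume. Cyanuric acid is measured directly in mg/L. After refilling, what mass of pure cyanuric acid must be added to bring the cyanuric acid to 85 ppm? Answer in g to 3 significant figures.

870 g

Volume: 29,100 US gal × 3.785 L/gal = 110,144 L.
After draining 22% and refilling: 98 × 0.78 + 3 × 0.22 = 77.1 ppm.
Deficit to target: 85 − 77.1 = 7.9 mg/L.
Mass: 7.9 mg/L × 110,144 L = 870.1 g cyanuric acid.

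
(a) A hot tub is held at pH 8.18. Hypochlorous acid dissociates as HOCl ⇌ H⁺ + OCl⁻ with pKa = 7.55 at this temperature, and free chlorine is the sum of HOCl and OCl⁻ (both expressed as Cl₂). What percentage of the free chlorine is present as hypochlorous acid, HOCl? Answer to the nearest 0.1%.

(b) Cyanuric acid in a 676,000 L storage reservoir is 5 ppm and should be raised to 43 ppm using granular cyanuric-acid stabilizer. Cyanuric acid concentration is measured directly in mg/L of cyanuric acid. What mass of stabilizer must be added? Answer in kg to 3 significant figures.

(a) 19.0%; (b) 25.7 kg

(a) [OCl⁻]/[HOCl] = 10^(pH − pKa) = 10^(8.18 − 7.55) = 10^0.63 = 4.266.
(a) Fraction as HOCl = 1 / (1 + 4.266) = 0.1899.

(b) CYA to add: (43 − 5) = 38 mg/L × 676,000 L = 25,690 g cyanuric acid.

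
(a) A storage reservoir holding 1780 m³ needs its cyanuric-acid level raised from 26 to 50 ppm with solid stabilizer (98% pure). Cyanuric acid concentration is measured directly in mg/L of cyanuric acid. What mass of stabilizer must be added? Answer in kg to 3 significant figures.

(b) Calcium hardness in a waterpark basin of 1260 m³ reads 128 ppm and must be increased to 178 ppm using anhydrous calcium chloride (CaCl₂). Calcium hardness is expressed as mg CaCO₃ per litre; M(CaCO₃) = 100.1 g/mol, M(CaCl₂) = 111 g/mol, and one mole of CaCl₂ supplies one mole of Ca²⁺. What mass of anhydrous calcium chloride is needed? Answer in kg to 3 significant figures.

(a) 43.6 kg; (b) 69.9 kg

(a) Volume: 1780 m³ = 1,780,000 L.
(a) CYA to add: (50 − 26) = 24 mg/L × 1,780,000 L = 42,720 g cyanuric acid.
(a) At 98% purity: 42,720 / 0.98 = 43,590 g product.

(b) Volume: 1260 m³ = 1,260,000 L.
(b) Hardness to add: (178 − 128) = 50 mg/L as CaCO₃ × 1,260,000 L = 63,000 g as CaCO₃.
(b) Moles of Ca²⁺ (1 mol Ca²⁺ ≡ 1 mol CaCO₃): 63,000 / 100.1 g/mol = 629.4 mol.
(b) Mass of CaCl₂: 629.4 × 111 = 69,860 g.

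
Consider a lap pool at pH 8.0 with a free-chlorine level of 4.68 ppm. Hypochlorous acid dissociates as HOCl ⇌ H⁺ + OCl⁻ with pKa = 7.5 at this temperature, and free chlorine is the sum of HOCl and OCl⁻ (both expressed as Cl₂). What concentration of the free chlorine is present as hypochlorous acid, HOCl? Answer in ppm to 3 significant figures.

1.12 ppm

[OCl⁻]/[HOCl] = 10^(pH − pKa) = 10^(8.0 − 7.5) = 10^0.50 = 3.162.
Fraction as HOCl = 1 / (1 + 3.162) = 0.2403.
HOCl = 0.2403 × 4.68 ppm = 1.124 ppm.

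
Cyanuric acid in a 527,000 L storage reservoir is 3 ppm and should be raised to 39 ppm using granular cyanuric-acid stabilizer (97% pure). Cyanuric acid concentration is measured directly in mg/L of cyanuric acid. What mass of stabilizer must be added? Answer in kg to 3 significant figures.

CYA to add: (39 − 3) = 36 mg/L × 527,000 L = 18,970 g cyanuric acid.
At 97% purity: 18,970 / 0.97 = 19,560 g product.

19.6 kg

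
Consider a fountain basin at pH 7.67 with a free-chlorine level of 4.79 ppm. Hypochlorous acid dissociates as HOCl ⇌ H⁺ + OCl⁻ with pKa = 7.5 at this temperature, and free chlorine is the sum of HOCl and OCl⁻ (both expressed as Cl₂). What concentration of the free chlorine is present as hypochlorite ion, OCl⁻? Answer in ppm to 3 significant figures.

2.86 ppm

[OCl⁻]/[HOCl] = 10^(pH − pKa) = 10^(7.67 − 7.5) = 10^0.17 = 1.479.
Fraction as HOCl = 1 / (1 + 1.479) = 0.4034.
OCl⁻ = (1 − 0.4034) × 4.79 ppm = 2.858 ppm.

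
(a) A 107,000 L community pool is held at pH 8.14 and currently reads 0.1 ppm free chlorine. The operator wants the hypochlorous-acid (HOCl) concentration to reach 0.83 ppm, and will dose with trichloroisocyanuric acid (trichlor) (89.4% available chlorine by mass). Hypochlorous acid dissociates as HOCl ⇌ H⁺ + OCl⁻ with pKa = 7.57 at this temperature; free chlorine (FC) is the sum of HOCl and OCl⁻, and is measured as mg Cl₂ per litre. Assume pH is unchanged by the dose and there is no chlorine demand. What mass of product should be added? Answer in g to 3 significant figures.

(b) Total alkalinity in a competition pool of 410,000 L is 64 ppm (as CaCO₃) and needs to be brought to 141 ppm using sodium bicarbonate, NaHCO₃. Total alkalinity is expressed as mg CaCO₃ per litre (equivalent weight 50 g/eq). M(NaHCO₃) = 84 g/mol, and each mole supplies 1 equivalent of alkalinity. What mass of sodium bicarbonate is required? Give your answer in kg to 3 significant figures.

(a) [OCl⁻]/[HOCl] = 10^(pH − pKa) = 10^(8.14 − 7.57) = 3.715; fraction as HOCl = 1/(1 + 3.715) = 0.2121.
(a) Free chlorine required for 0.83 ppm HOCl: 0.83 / 0.2121 = 3.914 ppm.
(a) FC to add: 3.914 − 0.1 = 3.814 mg/L as Cl₂.
(a) Cl₂ equivalent: 3.814 mg/L × 107,000 L = 408.1 g.
(a) Product at 89.4% available Cl: 408.1 / 0.894 = 456.5 g.

(b) Alkalinity to add: (141 − 64) = 77 mg/L as CaCO₃ × 410,000 L = 31,570 g as CaCO₃.
(b) Equivalents: 31,570 g ÷ 50 g/eq = 631.4 eq.
(b) NaHCO₃ supplies 1 eq per mole → 631.4 mol.
(b) Mass: 631.4 mol × 84 g/mol = 53,040 g.

(a) 456 g; (b) 53.0 kg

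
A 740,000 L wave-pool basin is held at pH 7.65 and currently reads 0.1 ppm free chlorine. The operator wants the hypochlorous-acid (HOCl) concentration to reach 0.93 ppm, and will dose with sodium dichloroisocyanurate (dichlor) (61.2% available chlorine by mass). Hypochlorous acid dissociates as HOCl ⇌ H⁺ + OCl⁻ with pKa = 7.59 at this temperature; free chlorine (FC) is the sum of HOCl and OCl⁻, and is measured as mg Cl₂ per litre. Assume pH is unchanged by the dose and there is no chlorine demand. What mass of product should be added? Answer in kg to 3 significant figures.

[OCl⁻]/[HOCl] = 10^(pH − pKa) = 10^(7.65 − 7.59) = 1.148; fraction as HOCl = 1/(1 + 1.148) = 0.4655.
Free chlorine required for 0.93 ppm HOCl: 0.93 / 0.4655 = 1.998 ppm.
FC to add: 1.998 − 0.1 = 1.898 mg/L as Cl₂.
Cl₂ equivalent: 1.898 mg/L × 740,000 L = 1404 g.
Product at 61.2% available Cl: 1404 / 0.612 = 2295 g.

2.29 kg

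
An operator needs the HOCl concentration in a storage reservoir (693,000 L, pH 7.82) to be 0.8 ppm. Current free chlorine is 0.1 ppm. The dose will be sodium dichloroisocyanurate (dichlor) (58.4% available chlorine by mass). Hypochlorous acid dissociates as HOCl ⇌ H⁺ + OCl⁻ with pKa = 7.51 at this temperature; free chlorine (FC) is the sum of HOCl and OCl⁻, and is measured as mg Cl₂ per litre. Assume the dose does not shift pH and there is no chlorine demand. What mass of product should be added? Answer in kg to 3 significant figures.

[OCl⁻]/[HOCl] = 10^(pH − pKa) = 10^(7.82 − 7.51) = 2.042; fraction as HOCl = 1/(1 + 2.042) = 0.3288.
Free chlorine required for 0.8 ppm HOCl: 0.8 / 0.3288 = 2.433 ppm.
FC to add: 2.433 − 0.1 = 2.333 mg/L as Cl₂.
Cl₂ equivalent: 2.333 mg/L × 693,000 L = 1617 g.
Product at 58.4% available Cl: 1617 / 0.584 = 2769 g.

2.77 kg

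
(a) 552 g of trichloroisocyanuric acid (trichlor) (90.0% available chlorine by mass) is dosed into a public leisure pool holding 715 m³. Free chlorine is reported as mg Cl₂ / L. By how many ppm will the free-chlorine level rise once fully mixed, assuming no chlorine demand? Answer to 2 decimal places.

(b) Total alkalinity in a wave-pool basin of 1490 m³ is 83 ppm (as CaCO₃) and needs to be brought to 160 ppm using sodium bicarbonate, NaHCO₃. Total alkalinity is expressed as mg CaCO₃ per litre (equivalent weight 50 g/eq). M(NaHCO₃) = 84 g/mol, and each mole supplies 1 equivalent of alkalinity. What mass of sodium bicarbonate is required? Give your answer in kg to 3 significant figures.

(a) Volume: 715 m³ = 715,000 L.
(a) Available chlorine delivered: 552 g × 0.9 = 496.8 g as Cl₂.
(a) Concentration rise: 496.8 g / 715,000 L = 0.6948 mg/L = 0.69 ppm.

(b) Volume: 1490 m³ = 1,490,000 L.
(b) Alkalinity to add: (160 − 83) = 77 mg/L as CaCO₃ × 1,490,000 L = 114,700 g as CaCO₃.
(b) Equivalents: 114,700 g ÷ 50 g/eq = 2295 eq.
(b) NaHCO₃ supplies 1 eq per mole → 2295 mol.
(b) Mass: 2295 mol × 84 g/mol = 192,700 g.

(a) 0.69 ppm; (b) 193 kg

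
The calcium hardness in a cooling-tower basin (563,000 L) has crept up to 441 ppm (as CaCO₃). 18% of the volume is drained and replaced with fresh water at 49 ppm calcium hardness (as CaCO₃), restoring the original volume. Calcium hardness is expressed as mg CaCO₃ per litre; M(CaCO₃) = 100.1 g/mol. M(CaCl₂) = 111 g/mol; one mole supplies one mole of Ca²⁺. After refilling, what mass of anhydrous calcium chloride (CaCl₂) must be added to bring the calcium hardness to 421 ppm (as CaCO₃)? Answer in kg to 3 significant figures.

31.6 kg

After draining 18% and refilling: 441 × 0.82 + 49 × 0.18 = 370.44 ppm.
Deficit to target: 421 − 370.44 = 50.56 mg/L.
As CaCO₃: 50.56 mg/L × 563,000 L = 28,470 g; ÷ 100.1 = 284.4 mol Ca²⁺.
Mass: 284.4 × 111 = 31,560 g.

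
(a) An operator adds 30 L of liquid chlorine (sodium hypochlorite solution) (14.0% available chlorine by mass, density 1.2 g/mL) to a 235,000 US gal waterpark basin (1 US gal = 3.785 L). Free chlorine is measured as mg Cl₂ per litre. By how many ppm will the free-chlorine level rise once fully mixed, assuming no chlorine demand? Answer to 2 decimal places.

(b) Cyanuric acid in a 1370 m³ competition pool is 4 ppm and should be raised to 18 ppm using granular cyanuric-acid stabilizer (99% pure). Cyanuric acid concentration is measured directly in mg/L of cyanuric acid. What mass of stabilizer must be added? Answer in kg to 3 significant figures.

(a) Volume: 235,000 US gal × 3.785 L/gal = 889,475 L.
(a) Mass of solution: 30 L × 1000 mL/L × 1.2 g/mL = 36,000 g.
(a) Available chlorine delivered: 36,000 g × 0.14 = 5040 g as Cl₂.
(a) Concentration rise: 5040 g / 889,475 L = 5.666 mg/L = 5.67 ppm.

(b) Volume: 1370 m³ = 1,370,000 L.
(b) CYA to add: (18 − 4) = 14 mg/L × 1,370,000 L = 19,180 g cyanuric acid.
(b) At 99% purity: 19,180 / 0.99 = 19,370 g product.

(a) 5.67 ppm; (b) 19.4 kg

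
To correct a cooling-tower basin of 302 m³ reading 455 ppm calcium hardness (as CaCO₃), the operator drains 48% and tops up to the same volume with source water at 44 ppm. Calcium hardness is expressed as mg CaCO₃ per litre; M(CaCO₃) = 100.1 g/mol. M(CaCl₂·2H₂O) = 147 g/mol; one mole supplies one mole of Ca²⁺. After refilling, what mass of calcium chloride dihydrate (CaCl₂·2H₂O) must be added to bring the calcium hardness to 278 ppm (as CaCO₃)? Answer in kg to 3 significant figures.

8.99 kg

Volume: 302 m³ = 302,000 L.
After draining 48% and refilling: 455 × 0.52 + 44 × 0.48 = 257.72 ppm.
Deficit to target: 278 − 257.72 = 20.28 mg/L.
As CaCO₃: 20.28 mg/L × 302,000 L = 6125 g; ÷ 100.1 = 61.18 mol Ca²⁺.
Mass: 61.18 × 147 = 8994 g.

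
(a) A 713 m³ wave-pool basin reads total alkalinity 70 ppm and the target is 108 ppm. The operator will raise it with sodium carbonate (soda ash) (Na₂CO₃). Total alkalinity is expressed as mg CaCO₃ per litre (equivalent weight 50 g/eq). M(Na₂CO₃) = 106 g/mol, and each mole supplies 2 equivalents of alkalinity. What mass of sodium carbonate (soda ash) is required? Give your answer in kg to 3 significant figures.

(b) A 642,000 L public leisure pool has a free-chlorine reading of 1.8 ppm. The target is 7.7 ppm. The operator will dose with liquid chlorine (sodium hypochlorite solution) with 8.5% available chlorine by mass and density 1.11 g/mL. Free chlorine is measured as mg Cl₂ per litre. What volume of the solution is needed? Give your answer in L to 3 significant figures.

(a) Volume: 713 m³ = 713,000 L.
(a) Alkalinity to add: (108 − 70) = 38 mg/L as CaCO₃ × 713,000 L = 27,090 g as CaCO₃.
(a) Equivalents: 27,090 g ÷ 50 g/eq = 541.9 eq.
(a) Each mole of Na₂CO₃ supplies 2 eq, so 541.9 / 2 = 270.9 mol.
(a) Mass: 270.9 mol × 106 g/mol = 28,720 g.

(b) Chlorine deficit: 7.7 − 1.8 = 5.9 ppm = 5.9 mg/L as Cl₂.
(b) Cl₂ equivalent needed: 5.9 mg/L × 642,000 L = 3,788,000 mg = 3788 g.
(b) Product at 8.5% available chlorine: 3788 / 0.085 = 44,560 g.
(b) Volume at density 1.11 g/mL: 44,560 g ÷ 1.11 g/mL = 40,150 mL.

(a) 28.7 kg; (b) 40.1 L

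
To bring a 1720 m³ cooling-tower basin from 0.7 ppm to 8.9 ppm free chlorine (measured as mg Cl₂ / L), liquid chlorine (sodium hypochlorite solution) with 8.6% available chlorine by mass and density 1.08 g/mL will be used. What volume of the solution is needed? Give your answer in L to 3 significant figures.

152 L

Volume: 1720 m³ = 1,720,000 L.
Chlorine deficit: 8.9 − 0.7 = 8.2 ppm = 8.2 mg/L as Cl₂.
Cl₂ equivalent needed: 8.2 mg/L × 1,720,000 L = 14,100,000 mg = 14,100 g.
Product at 8.6% available chlorine: 14,100 / 0.086 = 164,000 g.
Volume at density 1.08 g/mL: 164,000 g ÷ 1.08 g/mL = 151,900 mL.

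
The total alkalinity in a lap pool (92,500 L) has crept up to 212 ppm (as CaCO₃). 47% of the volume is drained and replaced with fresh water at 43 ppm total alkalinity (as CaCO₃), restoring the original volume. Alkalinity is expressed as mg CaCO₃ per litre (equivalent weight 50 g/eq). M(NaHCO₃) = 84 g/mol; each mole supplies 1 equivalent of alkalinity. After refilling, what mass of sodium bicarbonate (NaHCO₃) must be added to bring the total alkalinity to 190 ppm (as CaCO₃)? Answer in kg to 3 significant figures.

8.92 kg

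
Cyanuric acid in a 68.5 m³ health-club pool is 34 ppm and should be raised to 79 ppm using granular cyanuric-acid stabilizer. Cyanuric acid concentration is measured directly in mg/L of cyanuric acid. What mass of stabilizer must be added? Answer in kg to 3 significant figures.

3.08 kg

Volume: 68.5 m³ = 68,500 L.
CYA to add: (79 − 34) = 45 mg/L × 68,500 L = 3082 g cyanuric acid.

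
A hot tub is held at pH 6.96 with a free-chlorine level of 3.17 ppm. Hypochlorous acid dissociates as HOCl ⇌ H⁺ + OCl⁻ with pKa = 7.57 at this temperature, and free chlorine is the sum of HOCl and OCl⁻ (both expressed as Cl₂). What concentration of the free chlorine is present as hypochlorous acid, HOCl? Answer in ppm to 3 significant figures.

[OCl⁻]/[HOCl] = 10^(pH − pKa) = 10^(6.96 − 7.57) = 10^-0.61 = 0.2455.
Fraction as HOCl = 1 / (1 + 0.2455) = 0.8029.
HOCl = 0.8029 × 3.17 ppm = 2.545 ppm.

2.55 ppm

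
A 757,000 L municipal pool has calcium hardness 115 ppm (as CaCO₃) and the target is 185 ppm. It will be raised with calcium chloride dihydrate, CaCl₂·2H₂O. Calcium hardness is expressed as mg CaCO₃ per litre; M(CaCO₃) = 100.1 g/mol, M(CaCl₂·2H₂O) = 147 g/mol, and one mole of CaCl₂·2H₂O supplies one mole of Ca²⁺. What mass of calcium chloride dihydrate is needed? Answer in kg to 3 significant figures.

77.8 kg

Hardness to add: (185 − 115) = 70 mg/L as CaCO₃ × 757,000 L = 52,990 g as CaCO₃.
Moles of Ca²⁺ (1 mol Ca²⁺ ≡ 1 mol CaCO₃): 52,990 / 100.1 g/mol = 529.4 mol.
Mass of CaCl₂·2H₂O: 529.4 × 147 = 77,820 g.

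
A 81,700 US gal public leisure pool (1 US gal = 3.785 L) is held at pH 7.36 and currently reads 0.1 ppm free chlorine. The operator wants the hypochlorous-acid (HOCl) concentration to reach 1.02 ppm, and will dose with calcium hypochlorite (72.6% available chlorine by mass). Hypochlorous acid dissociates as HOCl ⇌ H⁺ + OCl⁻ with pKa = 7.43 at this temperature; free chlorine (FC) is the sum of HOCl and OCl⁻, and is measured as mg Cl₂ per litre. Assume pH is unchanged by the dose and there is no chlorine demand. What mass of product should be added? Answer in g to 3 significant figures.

Volume: 81,700 US gal × 3.785 L/gal = 309,234 L.
[OCl⁻]/[HOCl] = 10^(pH − pKa) = 10^(7.36 − 7.43) = 0.8511; fraction as HOCl = 1/(1 + 0.8511) = 0.5402.
Free chlorine required for 1.02 ppm HOCl: 1.02 / 0.5402 = 1.888 ppm.
FC to add: 1.888 − 0.1 = 1.788 mg/L as Cl₂.
Cl₂ equivalent: 1.788 mg/L × 309,234 L = 553 g.
Product at 72.6% available Cl: 553 / 0.726 = 761.7 g.

762 g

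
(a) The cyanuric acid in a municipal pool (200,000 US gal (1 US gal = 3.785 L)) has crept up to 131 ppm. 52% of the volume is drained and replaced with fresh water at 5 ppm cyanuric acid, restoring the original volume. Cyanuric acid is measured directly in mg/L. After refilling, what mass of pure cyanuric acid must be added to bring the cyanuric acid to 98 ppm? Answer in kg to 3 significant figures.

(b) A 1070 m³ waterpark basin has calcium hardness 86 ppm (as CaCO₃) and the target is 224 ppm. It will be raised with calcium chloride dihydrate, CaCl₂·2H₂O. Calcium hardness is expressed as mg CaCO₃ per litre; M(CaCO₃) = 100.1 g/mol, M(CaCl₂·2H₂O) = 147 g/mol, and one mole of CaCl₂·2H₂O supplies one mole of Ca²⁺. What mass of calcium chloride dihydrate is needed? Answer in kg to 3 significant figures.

(a) 24.6 kg; (b) 217 kg

(a) Volume: 200,000 US gal × 3.785 L/gal = 757,000 L.
(a) After draining 52% and refilling: 131 × 0.48 + 5 × 0.52 = 65.48 ppm.
(a) Deficit to target: 98 − 65.48 = 32.52 mg/L.
(a) Mass: 32.52 mg/L × 757,000 L = 24,620 g cyanuric acid.

(b) Volume: 1070 m³ = 1,070,000 L.
(b) Hardness to add: (224 − 86) = 138 mg/L as CaCO₃ × 1,070,000 L = 147,700 g as CaCO₃.
(b) Moles of Ca²⁺ (1 mol Ca²⁺ ≡ 1 mol CaCO₃): 147,700 / 100.1 g/mol = 1475 mol.
(b) Mass of CaCl₂·2H₂O: 1475 × 147 = 216,800 g.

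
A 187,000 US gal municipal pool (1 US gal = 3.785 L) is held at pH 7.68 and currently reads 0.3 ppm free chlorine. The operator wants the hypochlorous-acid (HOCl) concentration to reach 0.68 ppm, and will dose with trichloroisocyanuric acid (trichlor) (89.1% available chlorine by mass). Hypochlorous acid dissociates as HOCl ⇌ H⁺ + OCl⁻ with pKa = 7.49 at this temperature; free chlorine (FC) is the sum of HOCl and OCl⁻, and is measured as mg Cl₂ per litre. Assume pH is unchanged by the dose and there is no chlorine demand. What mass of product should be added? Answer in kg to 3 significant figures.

1.14 kg

Volume: 187,000 US gal × 3.785 L/gal = 707,795 L.
[OCl⁻]/[HOCl] = 10^(pH − pKa) = 10^(7.68 − 7.49) = 1.549; fraction as HOCl = 1/(1 + 1.549) = 0.3923.
Free chlorine required for 0.68 ppm HOCl: 0.68 / 0.3923 = 1.733 ppm.
FC to add: 1.733 − 0.3 = 1.433 mg/L as Cl₂.
Cl₂ equivalent: 1.433 mg/L × 707,795 L = 1014 g.
Product at 89.1% available Cl: 1014 / 0.891 = 1139 g.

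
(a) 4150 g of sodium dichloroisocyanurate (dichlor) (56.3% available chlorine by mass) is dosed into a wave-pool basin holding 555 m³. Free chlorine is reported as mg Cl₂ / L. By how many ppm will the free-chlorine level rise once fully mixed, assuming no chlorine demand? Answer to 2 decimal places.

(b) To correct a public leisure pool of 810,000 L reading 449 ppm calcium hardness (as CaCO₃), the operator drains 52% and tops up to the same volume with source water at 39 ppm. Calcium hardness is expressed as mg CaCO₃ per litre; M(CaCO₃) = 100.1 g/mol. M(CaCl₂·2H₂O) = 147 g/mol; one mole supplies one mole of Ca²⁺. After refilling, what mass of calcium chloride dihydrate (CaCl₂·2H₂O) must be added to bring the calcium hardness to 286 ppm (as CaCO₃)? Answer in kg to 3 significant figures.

(a) 4.21 ppm; (b) 59.7 kg

(a) Volume: 555 m³ = 555,000 L.
(a) Available chlorine delivered: 4150 g × 0.563 = 2336 g as Cl₂.
(a) Concentration rise: 2336 g / 555,000 L = 4.21 mg/L = 4.21 ppm.

(b) After draining 52% and refilling: 449 × 0.48 + 39 × 0.52 = 235.8 ppm.
(b) Deficit to target: 286 − 235.8 = 50.2 mg/L.
(b) As CaCO₃: 50.2 mg/L × 810,000 L = 40,660 g; ÷ 100.1 = 406.2 mol Ca²⁺.
(b) Mass: 406.2 × 147 = 59,710 g.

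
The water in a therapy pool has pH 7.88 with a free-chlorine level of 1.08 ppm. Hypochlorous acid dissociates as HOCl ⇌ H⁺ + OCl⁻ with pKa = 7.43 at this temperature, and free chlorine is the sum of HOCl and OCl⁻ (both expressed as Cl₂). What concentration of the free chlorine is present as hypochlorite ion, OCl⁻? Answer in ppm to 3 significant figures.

0.797 ppm

[OCl⁻]/[HOCl] = 10^(pH − pKa) = 10^(7.88 − 7.43) = 10^0.45 = 2.818.
Fraction as HOCl = 1 / (1 + 2.818) = 0.2619.
OCl⁻ = (1 − 0.2619) × 1.08 ppm = 0.7972 ppm.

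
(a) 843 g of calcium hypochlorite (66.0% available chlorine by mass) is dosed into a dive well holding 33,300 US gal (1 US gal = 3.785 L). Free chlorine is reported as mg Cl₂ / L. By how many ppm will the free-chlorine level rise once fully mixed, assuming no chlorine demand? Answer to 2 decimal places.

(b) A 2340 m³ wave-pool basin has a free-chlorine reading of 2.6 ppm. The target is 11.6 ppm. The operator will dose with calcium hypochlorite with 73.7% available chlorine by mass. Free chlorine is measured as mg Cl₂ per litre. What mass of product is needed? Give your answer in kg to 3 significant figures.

(a) Volume: 33,300 US gal × 3.785 L/gal = 126,040 L.
(a) Available chlorine delivered: 843 g × 0.66 = 556.4 g as Cl₂.
(a) Concentration rise: 556.4 g / 126,040 L = 4.414 mg/L = 4.41 ppm.

(b) Volume: 2340 m³ = 2,340,000 L.
(b) Chlorine deficit: 11.6 − 2.6 = 9 ppm = 9 mg/L as Cl₂.
(b) Cl₂ equivalent needed: 9 mg/L × 2,340,000 L = 21,060,000 mg = 21,060 g.
(b) Product at 73.7% available chlorine: 21,060 / 0.737 = 28,580 g.

(a) 4.41 ppm; (b) 28.6 kg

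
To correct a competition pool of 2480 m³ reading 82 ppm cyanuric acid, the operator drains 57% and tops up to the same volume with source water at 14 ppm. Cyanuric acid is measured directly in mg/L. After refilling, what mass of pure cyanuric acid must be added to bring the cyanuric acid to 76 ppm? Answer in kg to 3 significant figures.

81.2 kg

Volume: 2480 m³ = 2,480,000 L.
After draining 57% and refilling: 82 × 0.43 + 14 × 0.57 = 43.24 ppm.
Deficit to target: 76 − 43.24 = 32.76 mg/L.
Mass: 32.76 mg/L × 2,480,000 L = 81,240 g cyanuric acid.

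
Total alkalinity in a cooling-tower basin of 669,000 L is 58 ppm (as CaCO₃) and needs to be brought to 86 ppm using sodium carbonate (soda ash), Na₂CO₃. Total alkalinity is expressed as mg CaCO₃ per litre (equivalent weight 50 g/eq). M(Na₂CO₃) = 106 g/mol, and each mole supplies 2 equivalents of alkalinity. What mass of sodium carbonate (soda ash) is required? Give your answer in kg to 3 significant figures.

Alkalinity to add: (86 − 58) = 28 mg/L as CaCO₃ × 669,000 L = 18,730 g as CaCO₃.
Equivalents: 18,730 g ÷ 50 g/eq = 374.6 eq.
Each mole of Na₂CO₃ supplies 2 eq, so 374.6 / 2 = 187.3 mol.
Mass: 187.3 mol × 106 g/mol = 19,860 g.

19.9 kg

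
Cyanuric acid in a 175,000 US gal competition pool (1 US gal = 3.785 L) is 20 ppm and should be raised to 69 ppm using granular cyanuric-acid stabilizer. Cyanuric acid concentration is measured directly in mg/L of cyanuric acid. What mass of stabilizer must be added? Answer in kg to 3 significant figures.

32.5 kg

Volume: 175,000 US gal × 3.785 L/gal = 662,375 L.
CYA to add: (69 − 20) = 49 mg/L × 662,375 L = 32,460 g cyanuric acid.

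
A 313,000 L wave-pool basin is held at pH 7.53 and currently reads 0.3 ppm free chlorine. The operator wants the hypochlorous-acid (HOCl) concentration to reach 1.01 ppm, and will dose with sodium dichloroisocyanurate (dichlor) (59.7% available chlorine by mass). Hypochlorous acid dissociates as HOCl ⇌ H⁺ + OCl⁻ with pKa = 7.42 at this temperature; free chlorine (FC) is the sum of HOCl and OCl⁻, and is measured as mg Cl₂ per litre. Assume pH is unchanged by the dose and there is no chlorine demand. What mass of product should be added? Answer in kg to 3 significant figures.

[OCl⁻]/[HOCl] = 10^(pH − pKa) = 10^(7.53 − 7.42) = 1.288; fraction as HOCl = 1/(1 + 1.288) = 0.437.
Free chlorine required for 1.01 ppm HOCl: 1.01 / 0.437 = 2.311 ppm.
FC to add: 2.311 − 0.3 = 2.011 mg/L as Cl₂.
Cl₂ equivalent: 2.011 mg/L × 313,000 L = 629.5 g.
Product at 59.7% available Cl: 629.5 / 0.597 = 1054 g.

1.05 kg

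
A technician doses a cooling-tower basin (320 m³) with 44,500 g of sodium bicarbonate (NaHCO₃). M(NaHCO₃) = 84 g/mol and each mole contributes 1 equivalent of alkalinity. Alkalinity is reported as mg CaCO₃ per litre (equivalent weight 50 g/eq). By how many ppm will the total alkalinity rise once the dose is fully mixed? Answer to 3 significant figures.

82.8 ppm

Volume: 320 m³ = 320,000 L.
Moles of NaHCO₃: 44,500 g ÷ 84 g/mol = 529.8 mol → 529.8 eq of alkalinity.
As CaCO₃: 529.8 eq × 50 g/eq = 26,490 g.
Rise: 26,490 g / 320,000 L × 1000 = 82.78 mg/L.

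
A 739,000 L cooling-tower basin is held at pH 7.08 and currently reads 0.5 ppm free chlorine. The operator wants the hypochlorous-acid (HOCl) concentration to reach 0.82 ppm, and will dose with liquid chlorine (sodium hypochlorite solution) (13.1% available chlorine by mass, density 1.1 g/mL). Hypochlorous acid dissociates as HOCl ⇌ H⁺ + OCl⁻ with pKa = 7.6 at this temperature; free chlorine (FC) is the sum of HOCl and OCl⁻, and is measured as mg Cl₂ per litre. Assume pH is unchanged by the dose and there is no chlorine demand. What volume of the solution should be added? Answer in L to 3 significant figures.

[OCl⁻]/[HOCl] = 10^(pH − pKa) = 10^(7.08 − 7.6) = 0.302; fraction as HOCl = 1/(1 + 0.302) = 0.7681.
Free chlorine required for 0.82 ppm HOCl: 0.82 / 0.7681 = 1.068 ppm.
FC to add: 1.068 − 0.5 = 0.5676 mg/L as Cl₂.
Cl₂ equivalent: 0.5676 mg/L × 739,000 L = 419.5 g.
Product at 13.1% available Cl: 419.5 / 0.131 = 3202 g.
Volume: 3202 g ÷ 1.1 g/mL = 2911 mL.

2.91 L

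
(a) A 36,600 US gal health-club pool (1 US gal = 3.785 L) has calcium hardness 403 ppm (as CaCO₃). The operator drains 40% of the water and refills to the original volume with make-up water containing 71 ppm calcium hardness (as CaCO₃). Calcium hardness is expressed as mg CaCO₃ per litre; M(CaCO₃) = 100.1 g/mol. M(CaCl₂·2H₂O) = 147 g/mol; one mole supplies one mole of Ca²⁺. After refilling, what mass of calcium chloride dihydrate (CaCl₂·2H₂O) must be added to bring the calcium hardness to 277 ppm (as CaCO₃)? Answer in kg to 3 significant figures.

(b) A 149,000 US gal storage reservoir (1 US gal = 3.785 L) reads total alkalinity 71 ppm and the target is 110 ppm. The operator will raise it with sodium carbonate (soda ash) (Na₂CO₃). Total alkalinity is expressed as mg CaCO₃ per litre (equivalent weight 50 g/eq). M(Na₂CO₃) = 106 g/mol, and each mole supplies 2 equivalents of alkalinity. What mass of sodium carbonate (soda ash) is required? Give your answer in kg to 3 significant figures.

(a) Volume: 36,600 US gal × 3.785 L/gal = 138,531 L.
(a) After draining 40% and refilling: 403 × 0.60 + 71 × 0.40 = 270.2 ppm.
(a) Deficit to target: 277 − 270.2 = 6.8 mg/L.
(a) As CaCO₃: 6.8 mg/L × 138,531 L = 942 g; ÷ 100.1 = 9.411 mol Ca²⁺.
(a) Mass: 9.411 × 147 = 1383 g.

(b) Volume: 149,000 US gal × 3.785 L/gal = 563,965 L.
(b) Alkalinity to add: (110 − 71) = 39 mg/L as CaCO₃ × 563,965 L = 21,990 g as CaCO₃.
(b) Equivalents: 21,990 g ÷ 50 g/eq = 439.9 eq.
(b) Each mole of Na₂CO₃ supplies 2 eq, so 439.9 / 2 = 219.9 mol.
(b) Mass: 219.9 mol × 106 g/mol = 23,310 g.

(a) 1.38 kg; (b) 23.3 kg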